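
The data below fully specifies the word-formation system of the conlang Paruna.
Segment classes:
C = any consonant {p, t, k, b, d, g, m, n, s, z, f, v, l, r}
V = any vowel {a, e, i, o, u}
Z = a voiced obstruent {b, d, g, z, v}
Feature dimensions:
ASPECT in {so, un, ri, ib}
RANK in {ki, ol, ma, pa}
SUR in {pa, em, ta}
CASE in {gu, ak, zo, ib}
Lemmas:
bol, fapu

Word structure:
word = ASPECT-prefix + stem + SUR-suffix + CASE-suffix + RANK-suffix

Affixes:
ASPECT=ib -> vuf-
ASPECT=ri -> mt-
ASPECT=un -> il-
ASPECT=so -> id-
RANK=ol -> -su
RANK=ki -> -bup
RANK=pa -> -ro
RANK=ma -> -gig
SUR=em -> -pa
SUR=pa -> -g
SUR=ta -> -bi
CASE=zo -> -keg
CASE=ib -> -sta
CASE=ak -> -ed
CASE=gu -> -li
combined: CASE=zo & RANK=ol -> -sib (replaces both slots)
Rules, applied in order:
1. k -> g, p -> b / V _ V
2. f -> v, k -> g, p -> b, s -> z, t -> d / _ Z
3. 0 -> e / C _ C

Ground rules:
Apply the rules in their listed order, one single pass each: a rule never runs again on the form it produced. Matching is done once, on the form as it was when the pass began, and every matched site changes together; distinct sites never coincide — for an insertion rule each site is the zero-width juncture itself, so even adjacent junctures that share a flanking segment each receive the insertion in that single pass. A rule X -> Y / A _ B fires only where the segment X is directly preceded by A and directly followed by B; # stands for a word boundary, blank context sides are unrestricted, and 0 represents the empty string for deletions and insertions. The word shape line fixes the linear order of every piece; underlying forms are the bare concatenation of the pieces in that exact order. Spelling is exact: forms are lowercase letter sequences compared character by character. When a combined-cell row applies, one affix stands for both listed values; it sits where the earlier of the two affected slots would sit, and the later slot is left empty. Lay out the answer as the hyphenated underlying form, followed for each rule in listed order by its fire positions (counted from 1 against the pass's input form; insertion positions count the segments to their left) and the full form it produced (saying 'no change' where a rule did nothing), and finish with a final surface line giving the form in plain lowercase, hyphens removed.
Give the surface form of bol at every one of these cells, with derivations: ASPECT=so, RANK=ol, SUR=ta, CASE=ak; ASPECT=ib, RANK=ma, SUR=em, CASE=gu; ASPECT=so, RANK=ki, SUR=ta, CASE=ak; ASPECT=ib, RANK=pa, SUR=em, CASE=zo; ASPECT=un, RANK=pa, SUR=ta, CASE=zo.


cell ASPECT=so, RANK=ol, SUR=ta, CASE=ak:
underlying: id-bol-bi-ed-su
1. k -> g, p -> b / V _ V: no change
2. f -> v, k -> g, p -> b, s -> z, t -> d / _ Z: no change
3. 0 -> e / C _ C: inserts after position(s) 2, 5, 9: idebolebiedesu
surface: idebolebiedesu

cell ASPECT=ib, RANK=ma, SUR=em, CASE=gu:
underlying: vuf-bol-pa-li-gig
1. k -> g, p -> b / V _ V: no change
2. f -> v, k -> g, p -> b, s -> z, t -> d / _ Z: fires at position(s) 3: vuvbolpaligig
3. 0 -> e / C _ C: inserts after position(s) 3, 6: vuvebolepaligig
surface: vuvebolepaligig

cell ASPECT=so, RANK=ki, SUR=ta, CASE=ak:
underlying: id-bol-bi-ed-bup
1. k -> g, p -> b / V _ V: no change
2. f -> v, k -> g, p -> b, s -> z, t -> d / _ Z: no change
3. 0 -> e / C _ C: inserts after position(s) 2, 5, 9: idebolebiedebup
surface: idebolebiedebup

cell ASPECT=ib, RANK=pa, SUR=em, CASE=zo:
underlying: vuf-bol-pa-keg-ro
1. k -> g, p -> b / V _ V: fires at position(s) 9: vufbolpagegro
2. f -> v, k -> g, p -> b, s -> z, t -> d / _ Z: fires at position(s) 3: vuvbolpagegro
3. 0 -> e / C _ C: inserts after position(s) 3, 6, 11: vuvebolepagegero
surface: vuvebolepagegero

cell ASPECT=un, RANK=pa, SUR=ta, CASE=zo:
underlying: il-bol-bi-keg-ro
1. k -> g, p -> b / V _ V: fires at position(s) 8: ilbolbigegro
2. f -> v, k -> g, p -> b, s -> z, t -> d / _ Z: no change
3. 0 -> e / C _ C: inserts after position(s) 2, 5, 10: ilebolebigegero
surface: ilebolebigegero


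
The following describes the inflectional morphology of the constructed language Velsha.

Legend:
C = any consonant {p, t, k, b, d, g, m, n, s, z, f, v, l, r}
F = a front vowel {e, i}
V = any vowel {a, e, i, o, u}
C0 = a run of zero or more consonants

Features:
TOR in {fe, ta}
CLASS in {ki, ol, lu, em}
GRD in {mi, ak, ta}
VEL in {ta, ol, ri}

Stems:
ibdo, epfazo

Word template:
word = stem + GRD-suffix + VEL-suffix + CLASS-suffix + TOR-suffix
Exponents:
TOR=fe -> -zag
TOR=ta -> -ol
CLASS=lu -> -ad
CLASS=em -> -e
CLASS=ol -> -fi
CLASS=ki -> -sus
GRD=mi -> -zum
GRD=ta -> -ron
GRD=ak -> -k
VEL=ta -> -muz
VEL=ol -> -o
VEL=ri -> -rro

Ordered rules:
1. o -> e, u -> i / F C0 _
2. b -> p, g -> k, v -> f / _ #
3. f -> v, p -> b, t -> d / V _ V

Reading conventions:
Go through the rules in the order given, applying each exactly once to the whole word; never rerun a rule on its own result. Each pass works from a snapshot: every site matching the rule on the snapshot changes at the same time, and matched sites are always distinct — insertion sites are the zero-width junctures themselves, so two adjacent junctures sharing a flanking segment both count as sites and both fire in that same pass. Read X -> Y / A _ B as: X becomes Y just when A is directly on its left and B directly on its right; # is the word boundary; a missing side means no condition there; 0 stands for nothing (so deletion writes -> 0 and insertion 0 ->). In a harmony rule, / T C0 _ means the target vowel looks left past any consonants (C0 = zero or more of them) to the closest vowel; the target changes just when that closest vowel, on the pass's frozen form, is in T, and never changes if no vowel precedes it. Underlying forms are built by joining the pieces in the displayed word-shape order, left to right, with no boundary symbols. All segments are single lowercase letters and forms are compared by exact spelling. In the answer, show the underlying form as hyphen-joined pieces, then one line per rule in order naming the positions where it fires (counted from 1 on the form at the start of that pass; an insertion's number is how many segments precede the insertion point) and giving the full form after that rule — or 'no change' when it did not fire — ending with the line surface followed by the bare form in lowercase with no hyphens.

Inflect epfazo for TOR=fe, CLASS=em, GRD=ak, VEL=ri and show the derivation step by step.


underlying: epfazo-k-rro-e-zag
1. o -> e, u -> i / F C0 _: no change
2. b -> p, g -> k, v -> f / _ #: fires at position(s) 14: epfazokrroezak
3. f -> v, p -> b, t -> d / V _ V: no change
surface: epfazokrroezak


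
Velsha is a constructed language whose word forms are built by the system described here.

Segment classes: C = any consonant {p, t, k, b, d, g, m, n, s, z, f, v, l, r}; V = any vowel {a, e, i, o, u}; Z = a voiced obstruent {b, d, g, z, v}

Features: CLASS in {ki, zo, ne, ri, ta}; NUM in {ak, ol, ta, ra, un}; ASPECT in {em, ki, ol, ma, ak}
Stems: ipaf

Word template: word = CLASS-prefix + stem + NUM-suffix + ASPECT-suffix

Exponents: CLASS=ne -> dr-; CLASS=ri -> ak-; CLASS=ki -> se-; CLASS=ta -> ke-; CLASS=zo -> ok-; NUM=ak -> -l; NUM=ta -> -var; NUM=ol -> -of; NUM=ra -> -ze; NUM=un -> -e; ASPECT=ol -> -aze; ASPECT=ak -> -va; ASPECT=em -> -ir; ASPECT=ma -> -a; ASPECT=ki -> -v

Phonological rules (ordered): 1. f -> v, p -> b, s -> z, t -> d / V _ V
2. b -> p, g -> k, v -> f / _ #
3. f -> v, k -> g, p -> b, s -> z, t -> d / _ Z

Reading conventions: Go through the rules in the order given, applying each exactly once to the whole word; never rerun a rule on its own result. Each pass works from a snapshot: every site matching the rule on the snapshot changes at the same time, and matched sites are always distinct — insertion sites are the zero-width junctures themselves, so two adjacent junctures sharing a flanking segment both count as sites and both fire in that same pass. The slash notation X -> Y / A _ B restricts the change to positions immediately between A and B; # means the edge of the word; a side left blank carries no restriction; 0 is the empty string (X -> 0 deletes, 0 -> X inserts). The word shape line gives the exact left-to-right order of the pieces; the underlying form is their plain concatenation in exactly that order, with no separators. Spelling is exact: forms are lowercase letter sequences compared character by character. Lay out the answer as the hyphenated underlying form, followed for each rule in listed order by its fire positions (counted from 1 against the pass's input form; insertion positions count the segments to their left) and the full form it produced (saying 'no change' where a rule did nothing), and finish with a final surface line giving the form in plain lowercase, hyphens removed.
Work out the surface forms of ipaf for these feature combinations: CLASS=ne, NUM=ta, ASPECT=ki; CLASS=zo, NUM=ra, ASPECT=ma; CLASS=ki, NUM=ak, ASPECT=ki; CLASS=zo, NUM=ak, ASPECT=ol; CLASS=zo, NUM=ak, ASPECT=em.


cell CLASS=ne, NUM=ta, ASPECT=ki:
underlying: dr-ipaf-var-v
1. f -> v, p -> b, s -> z, t -> d / V _ V: fires at position(s) 4: dribafvarv
2. b -> p, g -> k, v -> f / _ #: fires at position(s) 10: dribafvarf
3. f -> v, k -> g, p -> b, s -> z, t -> d / _ Z: fires at position(s) 6: dribavvarf
surface: dribavvarf

cell CLASS=zo, NUM=ra, ASPECT=ma:
underlying: ok-ipaf-ze-a
1. f -> v, p -> b, s -> z, t -> d / V _ V: fires at position(s) 4: okibafzea
2. b -> p, g -> k, v -> f / _ #: no change
3. f -> v, k -> g, p -> b, s -> z, t -> d / _ Z: fires at position(s) 6: okibavzea
surface: okibavzea

cell CLASS=ki, NUM=ak, ASPECT=ki:
underlying: se-ipaf-l-v
1. f -> v, p -> b, s -> z, t -> d / V _ V: fires at position(s) 4: seibaflv
2. b -> p, g -> k, v -> f / _ #: fires at position(s) 8: seibaflf
3. f -> v, k -> g, p -> b, s -> z, t -> d / _ Z: no change
surface: seibaflf

cell CLASS=zo, NUM=ak, ASPECT=ol:
underlying: ok-ipaf-l-aze
1. f -> v, p -> b, s -> z, t -> d / V _ V: fires at position(s) 4: okibaflaze
2. b -> p, g -> k, v -> f / _ #: no change
3. f -> v, k -> g, p -> b, s -> z, t -> d / _ Z: no change
surface: okibaflaze

cell CLASS=zo, NUM=ak, ASPECT=em:
underlying: ok-ipaf-l-ir
1. f -> v, p -> b, s -> z, t -> d / V _ V: fires at position(s) 4: okibaflir
2. b -> p, g -> k, v -> f / _ #: no change
3. f -> v, k -> g, p -> b, s -> z, t -> d / _ Z: no change
surface: okibaflir


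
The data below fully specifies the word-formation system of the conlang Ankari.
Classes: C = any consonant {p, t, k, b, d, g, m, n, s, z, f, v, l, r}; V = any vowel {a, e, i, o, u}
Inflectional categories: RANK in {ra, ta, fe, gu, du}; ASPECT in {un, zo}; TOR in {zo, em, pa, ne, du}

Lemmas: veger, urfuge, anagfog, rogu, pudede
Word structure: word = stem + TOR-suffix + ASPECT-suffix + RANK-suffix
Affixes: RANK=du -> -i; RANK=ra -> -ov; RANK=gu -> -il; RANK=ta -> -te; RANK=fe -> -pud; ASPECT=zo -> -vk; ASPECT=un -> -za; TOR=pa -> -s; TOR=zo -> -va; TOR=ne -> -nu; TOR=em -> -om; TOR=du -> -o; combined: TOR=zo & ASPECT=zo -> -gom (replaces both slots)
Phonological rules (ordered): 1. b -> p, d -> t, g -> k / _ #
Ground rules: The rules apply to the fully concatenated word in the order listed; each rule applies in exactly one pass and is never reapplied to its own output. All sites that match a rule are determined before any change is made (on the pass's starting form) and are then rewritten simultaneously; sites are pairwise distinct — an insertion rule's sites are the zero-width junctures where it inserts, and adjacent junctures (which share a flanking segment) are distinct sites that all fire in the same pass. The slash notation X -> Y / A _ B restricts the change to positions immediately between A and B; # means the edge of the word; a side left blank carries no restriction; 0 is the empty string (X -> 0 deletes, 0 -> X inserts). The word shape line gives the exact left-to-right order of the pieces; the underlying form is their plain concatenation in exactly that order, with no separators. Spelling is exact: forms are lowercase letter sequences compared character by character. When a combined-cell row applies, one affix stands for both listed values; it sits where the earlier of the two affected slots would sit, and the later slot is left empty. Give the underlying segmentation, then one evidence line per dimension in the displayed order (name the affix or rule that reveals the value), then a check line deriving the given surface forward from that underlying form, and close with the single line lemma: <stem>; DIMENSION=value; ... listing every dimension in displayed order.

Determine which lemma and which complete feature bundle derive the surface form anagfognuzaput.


underlying: anagfog-nu-za-pud
RANK=fe - signalled by the affix -pud
ASPECT=un - signalled by the affix -za
TOR=ne - signalled by the affix -nu
check: anagfognuzapud -> anagfognuzaput
lemma: anagfog; RANK=fe; ASPECT=un; TOR=ne


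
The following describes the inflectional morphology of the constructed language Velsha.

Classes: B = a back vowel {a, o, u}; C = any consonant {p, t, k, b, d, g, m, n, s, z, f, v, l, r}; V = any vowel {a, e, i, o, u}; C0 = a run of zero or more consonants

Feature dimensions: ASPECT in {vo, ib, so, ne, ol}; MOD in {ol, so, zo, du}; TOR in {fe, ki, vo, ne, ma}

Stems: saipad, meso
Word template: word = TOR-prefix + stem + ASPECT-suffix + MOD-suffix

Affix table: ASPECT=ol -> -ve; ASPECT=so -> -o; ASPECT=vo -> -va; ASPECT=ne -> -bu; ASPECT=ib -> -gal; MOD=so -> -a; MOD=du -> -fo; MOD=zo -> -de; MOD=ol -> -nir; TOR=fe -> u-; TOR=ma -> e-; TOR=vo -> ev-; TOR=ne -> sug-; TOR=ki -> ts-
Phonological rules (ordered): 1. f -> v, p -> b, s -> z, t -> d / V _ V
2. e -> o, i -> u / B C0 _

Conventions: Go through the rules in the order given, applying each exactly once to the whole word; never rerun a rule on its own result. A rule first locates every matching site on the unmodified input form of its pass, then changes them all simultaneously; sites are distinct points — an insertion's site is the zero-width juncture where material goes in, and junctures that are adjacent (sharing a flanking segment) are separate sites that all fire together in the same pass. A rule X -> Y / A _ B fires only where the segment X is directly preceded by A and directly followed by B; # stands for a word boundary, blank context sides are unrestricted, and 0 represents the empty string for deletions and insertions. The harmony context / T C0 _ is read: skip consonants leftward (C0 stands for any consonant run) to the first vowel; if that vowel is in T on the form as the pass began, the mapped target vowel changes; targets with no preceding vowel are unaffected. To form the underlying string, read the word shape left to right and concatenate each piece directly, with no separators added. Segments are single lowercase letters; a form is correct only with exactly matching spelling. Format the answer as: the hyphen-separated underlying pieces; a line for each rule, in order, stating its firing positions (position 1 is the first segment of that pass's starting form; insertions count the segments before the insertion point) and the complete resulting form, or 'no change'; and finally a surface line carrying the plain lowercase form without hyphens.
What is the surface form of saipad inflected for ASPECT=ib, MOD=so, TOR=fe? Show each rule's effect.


underlying: u-saipad-gal-a
1. f -> v, p -> b, s -> z, t -> d / V _ V: fires at position(s) 2, 5: uzaibadgala
2. e -> o, i -> u / B C0 _: fires at position(s) 4: uzaubadgala
surface: uzaubadgala


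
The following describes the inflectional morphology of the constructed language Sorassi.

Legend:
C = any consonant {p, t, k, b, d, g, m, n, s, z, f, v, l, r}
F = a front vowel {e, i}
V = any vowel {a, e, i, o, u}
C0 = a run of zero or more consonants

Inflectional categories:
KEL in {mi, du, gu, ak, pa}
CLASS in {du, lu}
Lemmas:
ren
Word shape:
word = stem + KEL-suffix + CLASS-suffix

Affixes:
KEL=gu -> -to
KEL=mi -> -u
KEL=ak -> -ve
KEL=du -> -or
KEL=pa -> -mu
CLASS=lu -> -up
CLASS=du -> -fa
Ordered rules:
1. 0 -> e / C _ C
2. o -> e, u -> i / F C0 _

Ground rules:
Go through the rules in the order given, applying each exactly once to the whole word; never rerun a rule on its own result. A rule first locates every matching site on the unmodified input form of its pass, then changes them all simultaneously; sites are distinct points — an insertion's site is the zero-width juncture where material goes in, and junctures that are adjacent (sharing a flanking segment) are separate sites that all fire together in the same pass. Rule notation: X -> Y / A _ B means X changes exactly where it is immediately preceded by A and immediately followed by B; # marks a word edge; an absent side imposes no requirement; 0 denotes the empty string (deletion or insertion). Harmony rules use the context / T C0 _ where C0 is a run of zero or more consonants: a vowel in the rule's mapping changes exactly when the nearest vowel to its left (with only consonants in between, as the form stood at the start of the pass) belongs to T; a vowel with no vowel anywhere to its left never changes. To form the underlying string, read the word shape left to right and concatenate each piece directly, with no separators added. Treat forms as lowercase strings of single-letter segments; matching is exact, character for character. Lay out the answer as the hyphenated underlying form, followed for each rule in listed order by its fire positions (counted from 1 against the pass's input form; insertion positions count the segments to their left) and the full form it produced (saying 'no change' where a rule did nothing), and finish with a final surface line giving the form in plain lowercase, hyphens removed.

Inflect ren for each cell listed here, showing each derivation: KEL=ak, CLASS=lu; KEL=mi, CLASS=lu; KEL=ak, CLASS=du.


cell KEL=ak, CLASS=lu:
underlying: ren-ve-up
1. 0 -> e / C _ C: inserts after position(s) 3: reneveup
2. o -> e, u -> i / F C0 _: fires at position(s) 7: reneveip
surface: reneveip

cell KEL=mi, CLASS=lu:
underlying: ren-u-up
1. 0 -> e / C _ C: no change
2. o -> e, u -> i / F C0 _: fires at position(s) 4: reniup
surface: reniup

cell KEL=ak, CLASS=du:
underlying: ren-ve-fa
1. 0 -> e / C _ C: inserts after position(s) 3: renevefa
2. o -> e, u -> i / F C0 _: no change
surface: renevefa


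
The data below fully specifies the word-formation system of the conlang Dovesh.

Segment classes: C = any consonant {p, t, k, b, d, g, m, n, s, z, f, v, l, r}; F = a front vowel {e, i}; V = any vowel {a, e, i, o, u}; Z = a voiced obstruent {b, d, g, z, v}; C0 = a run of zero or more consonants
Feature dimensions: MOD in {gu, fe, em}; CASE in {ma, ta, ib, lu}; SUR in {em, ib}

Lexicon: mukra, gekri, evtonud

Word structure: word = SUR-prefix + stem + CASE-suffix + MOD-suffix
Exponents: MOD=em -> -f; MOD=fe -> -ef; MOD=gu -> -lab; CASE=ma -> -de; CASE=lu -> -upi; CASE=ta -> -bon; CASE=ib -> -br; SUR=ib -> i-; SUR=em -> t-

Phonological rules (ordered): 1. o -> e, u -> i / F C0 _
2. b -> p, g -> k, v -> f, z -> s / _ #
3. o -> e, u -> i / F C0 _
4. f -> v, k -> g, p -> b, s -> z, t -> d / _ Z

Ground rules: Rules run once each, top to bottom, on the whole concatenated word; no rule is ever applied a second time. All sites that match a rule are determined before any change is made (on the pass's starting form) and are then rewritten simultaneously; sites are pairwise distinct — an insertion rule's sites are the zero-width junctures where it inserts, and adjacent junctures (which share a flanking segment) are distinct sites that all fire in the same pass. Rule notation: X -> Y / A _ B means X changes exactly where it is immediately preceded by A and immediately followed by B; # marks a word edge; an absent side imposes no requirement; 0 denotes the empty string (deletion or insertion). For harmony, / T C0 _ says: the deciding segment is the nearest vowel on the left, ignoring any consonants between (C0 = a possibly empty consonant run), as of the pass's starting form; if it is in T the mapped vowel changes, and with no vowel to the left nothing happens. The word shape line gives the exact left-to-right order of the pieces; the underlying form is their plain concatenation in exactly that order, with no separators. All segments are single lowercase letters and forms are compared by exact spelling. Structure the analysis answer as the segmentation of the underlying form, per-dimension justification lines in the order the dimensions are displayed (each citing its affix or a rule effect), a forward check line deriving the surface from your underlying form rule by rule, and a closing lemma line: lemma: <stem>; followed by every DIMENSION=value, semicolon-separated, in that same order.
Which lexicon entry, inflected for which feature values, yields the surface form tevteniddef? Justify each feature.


underlying: t-evtonud-de-f
MOD=em - signalled by the affix -f
CASE=ma - signalled by the affix -de
SUR=em - signalled by the affix t-
check: tevtonuddef -> tevtenuddef -> tevtenuddef -> tevteniddef -> tevteniddef
lemma: evtonud; MOD=em; CASE=ma; SUR=em


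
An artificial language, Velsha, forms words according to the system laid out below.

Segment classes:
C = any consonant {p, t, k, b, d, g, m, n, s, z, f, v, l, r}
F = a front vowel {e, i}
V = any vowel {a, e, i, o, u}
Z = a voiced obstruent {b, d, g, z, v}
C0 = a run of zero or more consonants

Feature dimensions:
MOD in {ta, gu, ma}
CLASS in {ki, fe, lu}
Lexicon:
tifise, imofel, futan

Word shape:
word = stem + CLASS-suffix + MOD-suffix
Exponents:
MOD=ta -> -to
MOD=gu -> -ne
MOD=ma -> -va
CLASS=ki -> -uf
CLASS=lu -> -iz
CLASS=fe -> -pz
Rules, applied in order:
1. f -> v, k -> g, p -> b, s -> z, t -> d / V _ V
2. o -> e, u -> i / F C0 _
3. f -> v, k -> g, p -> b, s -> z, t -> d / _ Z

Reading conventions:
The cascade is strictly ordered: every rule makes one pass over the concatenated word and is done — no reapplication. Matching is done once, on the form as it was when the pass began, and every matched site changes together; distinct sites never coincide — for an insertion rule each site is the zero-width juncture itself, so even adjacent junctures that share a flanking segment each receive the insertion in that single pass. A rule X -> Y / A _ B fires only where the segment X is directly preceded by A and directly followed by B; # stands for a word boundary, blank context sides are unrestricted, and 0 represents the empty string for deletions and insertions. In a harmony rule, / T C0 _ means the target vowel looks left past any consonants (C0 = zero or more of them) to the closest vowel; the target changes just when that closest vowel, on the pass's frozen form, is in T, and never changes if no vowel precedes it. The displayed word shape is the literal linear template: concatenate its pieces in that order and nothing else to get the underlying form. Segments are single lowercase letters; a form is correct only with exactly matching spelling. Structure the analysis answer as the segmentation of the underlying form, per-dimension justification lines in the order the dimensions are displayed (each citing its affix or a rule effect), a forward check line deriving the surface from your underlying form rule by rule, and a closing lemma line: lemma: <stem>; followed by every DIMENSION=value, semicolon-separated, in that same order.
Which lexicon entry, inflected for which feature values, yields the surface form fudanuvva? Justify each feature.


underlying: futan-uf-va
MOD=ma - signalled by the affix -va
CLASS=ki - signalled by the affix -uf
check: futanufva -> fudanufva -> fudanufva -> fudanuvva
lemma: futan; MOD=ma; CLASS=ki


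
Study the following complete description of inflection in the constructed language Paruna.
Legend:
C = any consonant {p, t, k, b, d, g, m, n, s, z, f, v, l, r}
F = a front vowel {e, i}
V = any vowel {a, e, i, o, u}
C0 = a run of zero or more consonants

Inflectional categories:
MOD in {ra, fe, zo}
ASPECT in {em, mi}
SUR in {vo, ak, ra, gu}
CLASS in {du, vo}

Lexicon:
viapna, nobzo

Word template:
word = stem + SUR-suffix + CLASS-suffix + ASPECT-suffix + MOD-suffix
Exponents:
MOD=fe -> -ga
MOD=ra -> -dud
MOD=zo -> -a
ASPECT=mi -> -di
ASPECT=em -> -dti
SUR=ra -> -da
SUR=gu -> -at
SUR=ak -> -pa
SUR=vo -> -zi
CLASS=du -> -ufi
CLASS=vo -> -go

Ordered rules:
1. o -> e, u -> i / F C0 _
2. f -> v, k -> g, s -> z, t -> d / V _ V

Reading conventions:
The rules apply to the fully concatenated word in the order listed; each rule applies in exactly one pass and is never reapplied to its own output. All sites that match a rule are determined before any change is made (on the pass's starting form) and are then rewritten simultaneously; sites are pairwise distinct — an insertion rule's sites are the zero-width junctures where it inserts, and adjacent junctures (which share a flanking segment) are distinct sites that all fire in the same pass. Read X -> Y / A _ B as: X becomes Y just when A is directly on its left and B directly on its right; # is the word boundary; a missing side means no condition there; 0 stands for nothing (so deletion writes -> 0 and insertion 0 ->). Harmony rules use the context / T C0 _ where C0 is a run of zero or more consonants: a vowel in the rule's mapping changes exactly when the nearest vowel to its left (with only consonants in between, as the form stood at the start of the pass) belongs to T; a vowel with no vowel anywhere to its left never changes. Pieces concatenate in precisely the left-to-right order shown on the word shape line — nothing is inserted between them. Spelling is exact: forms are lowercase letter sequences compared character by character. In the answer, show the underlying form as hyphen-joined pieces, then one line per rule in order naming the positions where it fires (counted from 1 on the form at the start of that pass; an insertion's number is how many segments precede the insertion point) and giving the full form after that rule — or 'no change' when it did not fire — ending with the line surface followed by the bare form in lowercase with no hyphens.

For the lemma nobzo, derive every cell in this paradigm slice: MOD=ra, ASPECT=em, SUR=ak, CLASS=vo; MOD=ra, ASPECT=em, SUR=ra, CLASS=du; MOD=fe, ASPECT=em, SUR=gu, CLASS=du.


cell MOD=ra, ASPECT=em, SUR=ak, CLASS=vo:
underlying: nobzo-pa-go-dti-dud
1. o -> e, u -> i / F C0 _: fires at position(s) 14: nobzopagodtidid
2. f -> v, k -> g, s -> z, t -> d / V _ V: no change
surface: nobzopagodtidid

cell MOD=ra, ASPECT=em, SUR=ra, CLASS=du:
underlying: nobzo-da-ufi-dti-dud
1. o -> e, u -> i / F C0 _: fires at position(s) 15: nobzodaufidtidid
2. f -> v, k -> g, s -> z, t -> d / V _ V: fires at position(s) 9: nobzodauvidtidid
surface: nobzodauvidtidid

cell MOD=fe, ASPECT=em, SUR=gu, CLASS=du:
underlying: nobzo-at-ufi-dti-ga
1. o -> e, u -> i / F C0 _: no change
2. f -> v, k -> g, s -> z, t -> d / V _ V: fires at position(s) 7, 9: nobzoaduvidtiga
surface: nobzoaduvidtiga


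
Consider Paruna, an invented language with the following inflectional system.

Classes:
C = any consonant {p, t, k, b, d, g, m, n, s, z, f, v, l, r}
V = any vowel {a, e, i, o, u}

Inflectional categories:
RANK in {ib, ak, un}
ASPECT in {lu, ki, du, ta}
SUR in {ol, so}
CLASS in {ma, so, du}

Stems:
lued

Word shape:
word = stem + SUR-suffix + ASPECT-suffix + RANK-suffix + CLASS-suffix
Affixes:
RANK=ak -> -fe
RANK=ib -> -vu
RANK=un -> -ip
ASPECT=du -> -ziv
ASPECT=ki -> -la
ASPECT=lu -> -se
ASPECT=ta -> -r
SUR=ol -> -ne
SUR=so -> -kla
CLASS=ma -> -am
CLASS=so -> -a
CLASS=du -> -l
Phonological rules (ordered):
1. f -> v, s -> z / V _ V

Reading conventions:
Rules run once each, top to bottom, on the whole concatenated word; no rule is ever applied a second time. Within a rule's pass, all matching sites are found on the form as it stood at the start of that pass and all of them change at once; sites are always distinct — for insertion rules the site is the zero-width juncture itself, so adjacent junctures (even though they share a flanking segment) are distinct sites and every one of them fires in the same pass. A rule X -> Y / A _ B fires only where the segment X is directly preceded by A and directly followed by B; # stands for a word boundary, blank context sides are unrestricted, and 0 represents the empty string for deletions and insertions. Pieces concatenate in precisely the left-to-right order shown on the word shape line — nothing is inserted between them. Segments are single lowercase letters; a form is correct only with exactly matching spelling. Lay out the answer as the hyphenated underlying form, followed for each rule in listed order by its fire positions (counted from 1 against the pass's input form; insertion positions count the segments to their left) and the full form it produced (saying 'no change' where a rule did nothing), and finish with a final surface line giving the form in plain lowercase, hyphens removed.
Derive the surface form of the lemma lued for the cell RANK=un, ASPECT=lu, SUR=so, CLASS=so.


underlying: lued-kla-se-ip-a
1. f -> v, s -> z / V _ V: fires at position(s) 8: luedklazeipa
surface: luedklazeipa


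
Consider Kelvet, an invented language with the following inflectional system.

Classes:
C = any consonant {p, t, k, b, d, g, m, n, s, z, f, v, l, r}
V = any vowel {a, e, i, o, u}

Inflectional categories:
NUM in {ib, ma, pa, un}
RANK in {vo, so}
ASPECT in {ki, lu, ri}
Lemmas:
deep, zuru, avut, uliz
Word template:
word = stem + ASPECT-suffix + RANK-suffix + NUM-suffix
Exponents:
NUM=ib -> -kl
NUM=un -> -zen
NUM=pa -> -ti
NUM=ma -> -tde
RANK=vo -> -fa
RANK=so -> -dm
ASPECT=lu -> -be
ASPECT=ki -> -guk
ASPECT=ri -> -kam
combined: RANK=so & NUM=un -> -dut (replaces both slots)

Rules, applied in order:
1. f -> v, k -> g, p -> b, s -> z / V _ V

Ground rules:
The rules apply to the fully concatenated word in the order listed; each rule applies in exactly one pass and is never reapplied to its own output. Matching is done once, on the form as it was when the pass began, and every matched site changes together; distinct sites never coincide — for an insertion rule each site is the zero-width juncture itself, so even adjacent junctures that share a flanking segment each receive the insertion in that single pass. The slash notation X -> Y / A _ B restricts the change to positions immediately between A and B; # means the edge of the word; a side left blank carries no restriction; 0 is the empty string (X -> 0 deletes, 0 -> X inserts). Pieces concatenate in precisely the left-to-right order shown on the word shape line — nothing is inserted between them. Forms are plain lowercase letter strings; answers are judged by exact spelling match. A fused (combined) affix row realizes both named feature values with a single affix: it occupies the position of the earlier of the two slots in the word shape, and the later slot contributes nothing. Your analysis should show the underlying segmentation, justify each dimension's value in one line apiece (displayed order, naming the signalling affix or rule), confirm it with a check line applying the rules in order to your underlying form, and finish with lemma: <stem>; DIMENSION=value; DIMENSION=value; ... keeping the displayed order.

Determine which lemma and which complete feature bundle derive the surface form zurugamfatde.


underlying: zuru-kam-fa-tde
NUM=ma - signalled by the affix -tde
RANK=vo - signalled by the affix -fa
ASPECT=ri - signalled by the affix -kam
check: zurukamfatde -> zurugamfatde
lemma: zuru; NUM=ma; RANK=vo; ASPECT=ri


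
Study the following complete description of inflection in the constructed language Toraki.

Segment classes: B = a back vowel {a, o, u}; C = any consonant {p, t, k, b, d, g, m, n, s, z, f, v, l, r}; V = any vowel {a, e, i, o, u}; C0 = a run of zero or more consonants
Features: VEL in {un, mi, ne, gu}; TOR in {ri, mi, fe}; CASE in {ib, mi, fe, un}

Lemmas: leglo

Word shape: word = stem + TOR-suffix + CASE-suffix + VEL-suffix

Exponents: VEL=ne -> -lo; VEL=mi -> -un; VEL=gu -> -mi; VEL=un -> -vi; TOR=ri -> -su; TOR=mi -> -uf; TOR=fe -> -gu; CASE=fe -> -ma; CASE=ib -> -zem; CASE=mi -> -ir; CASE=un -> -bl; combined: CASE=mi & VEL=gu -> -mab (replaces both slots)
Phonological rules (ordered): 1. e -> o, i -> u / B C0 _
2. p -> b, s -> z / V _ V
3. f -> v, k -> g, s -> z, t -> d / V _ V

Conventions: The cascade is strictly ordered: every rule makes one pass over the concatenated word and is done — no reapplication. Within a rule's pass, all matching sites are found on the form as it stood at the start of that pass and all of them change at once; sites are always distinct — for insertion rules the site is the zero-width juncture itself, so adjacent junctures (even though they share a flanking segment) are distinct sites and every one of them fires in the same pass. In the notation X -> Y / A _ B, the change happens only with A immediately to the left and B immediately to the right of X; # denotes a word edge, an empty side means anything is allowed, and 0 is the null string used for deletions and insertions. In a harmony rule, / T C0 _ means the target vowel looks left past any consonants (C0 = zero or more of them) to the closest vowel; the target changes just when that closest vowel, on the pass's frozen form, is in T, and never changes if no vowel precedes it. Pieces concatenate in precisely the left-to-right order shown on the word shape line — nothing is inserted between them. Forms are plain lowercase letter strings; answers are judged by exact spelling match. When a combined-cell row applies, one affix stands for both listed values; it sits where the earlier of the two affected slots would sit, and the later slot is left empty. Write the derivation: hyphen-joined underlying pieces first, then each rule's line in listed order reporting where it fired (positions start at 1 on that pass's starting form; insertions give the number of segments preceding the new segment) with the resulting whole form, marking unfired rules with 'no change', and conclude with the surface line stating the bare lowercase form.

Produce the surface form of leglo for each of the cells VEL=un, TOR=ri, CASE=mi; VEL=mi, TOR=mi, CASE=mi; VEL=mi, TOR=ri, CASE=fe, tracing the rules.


cell VEL=un, TOR=ri, CASE=mi:
underlying: leglo-su-ir-vi
1. e -> o, i -> u / B C0 _: fires at position(s) 8: leglosuurvi
2. p -> b, s -> z / V _ V: fires at position(s) 6: leglozuurvi
3. f -> v, k -> g, s -> z, t -> d / V _ V: no change
surface: leglozuurvi

cell VEL=mi, TOR=mi, CASE=mi:
underlying: leglo-uf-ir-un
1. e -> o, i -> u / B C0 _: fires at position(s) 8: legloufurun
2. p -> b, s -> z / V _ V: no change
3. f -> v, k -> g, s -> z, t -> d / V _ V: fires at position(s) 7: leglouvurun
surface: leglouvurun

cell VEL=mi, TOR=ri, CASE=fe:
underlying: leglo-su-ma-un
1. e -> o, i -> u / B C0 _: no change
2. p -> b, s -> z / V _ V: fires at position(s) 6: leglozumaun
3. f -> v, k -> g, s -> z, t -> d / V _ V: no change
surface: leglozumaun


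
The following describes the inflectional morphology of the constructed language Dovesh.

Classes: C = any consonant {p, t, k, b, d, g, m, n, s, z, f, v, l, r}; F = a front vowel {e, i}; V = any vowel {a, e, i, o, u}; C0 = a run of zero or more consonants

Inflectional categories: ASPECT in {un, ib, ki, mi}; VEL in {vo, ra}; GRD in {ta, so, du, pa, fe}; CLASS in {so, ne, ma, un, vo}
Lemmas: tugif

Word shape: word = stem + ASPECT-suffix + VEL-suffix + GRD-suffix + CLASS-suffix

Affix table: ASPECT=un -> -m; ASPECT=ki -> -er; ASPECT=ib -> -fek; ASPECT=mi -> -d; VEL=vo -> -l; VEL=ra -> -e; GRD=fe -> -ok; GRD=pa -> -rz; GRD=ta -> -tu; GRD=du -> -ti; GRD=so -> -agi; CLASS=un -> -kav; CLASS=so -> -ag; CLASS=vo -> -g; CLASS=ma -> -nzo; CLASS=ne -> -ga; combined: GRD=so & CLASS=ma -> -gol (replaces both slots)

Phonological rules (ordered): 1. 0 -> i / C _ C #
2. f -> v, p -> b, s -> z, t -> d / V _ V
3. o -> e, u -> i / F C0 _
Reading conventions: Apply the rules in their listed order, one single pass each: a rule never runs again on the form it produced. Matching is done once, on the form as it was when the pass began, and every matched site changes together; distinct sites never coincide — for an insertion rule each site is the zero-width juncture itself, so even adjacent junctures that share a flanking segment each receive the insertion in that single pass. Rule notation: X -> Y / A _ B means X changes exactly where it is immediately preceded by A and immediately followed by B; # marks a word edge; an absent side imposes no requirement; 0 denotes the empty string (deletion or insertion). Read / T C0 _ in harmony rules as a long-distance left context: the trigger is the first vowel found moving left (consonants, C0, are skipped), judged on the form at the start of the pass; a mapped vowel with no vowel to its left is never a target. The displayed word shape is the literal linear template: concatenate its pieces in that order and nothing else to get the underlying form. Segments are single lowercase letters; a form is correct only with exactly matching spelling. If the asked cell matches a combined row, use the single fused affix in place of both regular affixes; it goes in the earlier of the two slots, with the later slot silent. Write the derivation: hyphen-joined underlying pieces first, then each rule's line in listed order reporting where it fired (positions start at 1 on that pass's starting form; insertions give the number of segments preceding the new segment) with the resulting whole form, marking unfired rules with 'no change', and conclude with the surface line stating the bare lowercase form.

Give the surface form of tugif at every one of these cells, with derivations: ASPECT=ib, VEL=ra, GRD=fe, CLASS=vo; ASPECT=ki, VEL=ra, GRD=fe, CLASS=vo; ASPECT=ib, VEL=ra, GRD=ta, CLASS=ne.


cell ASPECT=ib, VEL=ra, GRD=fe, CLASS=vo:
underlying: tugif-fek-e-ok-g
1. 0 -> i / C _ C #: inserts after position(s) 11: tugiffekeokig
2. f -> v, p -> b, s -> z, t -> d / V _ V: no change
3. o -> e, u -> i / F C0 _: fires at position(s) 10: tugiffekeekig
surface: tugiffekeekig

cell ASPECT=ki, VEL=ra, GRD=fe, CLASS=vo:
underlying: tugif-er-e-ok-g
1. 0 -> i / C _ C #: inserts after position(s) 10: tugifereokig
2. f -> v, p -> b, s -> z, t -> d / V _ V: fires at position(s) 5: tugivereokig
3. o -> e, u -> i / F C0 _: fires at position(s) 9: tugivereekig
surface: tugivereekig

cell ASPECT=ib, VEL=ra, GRD=ta, CLASS=ne:
underlying: tugif-fek-e-tu-ga
1. 0 -> i / C _ C #: no change
2. f -> v, p -> b, s -> z, t -> d / V _ V: fires at position(s) 10: tugiffekeduga
3. o -> e, u -> i / F C0 _: fires at position(s) 11: tugiffekediga
surface: tugiffekediga


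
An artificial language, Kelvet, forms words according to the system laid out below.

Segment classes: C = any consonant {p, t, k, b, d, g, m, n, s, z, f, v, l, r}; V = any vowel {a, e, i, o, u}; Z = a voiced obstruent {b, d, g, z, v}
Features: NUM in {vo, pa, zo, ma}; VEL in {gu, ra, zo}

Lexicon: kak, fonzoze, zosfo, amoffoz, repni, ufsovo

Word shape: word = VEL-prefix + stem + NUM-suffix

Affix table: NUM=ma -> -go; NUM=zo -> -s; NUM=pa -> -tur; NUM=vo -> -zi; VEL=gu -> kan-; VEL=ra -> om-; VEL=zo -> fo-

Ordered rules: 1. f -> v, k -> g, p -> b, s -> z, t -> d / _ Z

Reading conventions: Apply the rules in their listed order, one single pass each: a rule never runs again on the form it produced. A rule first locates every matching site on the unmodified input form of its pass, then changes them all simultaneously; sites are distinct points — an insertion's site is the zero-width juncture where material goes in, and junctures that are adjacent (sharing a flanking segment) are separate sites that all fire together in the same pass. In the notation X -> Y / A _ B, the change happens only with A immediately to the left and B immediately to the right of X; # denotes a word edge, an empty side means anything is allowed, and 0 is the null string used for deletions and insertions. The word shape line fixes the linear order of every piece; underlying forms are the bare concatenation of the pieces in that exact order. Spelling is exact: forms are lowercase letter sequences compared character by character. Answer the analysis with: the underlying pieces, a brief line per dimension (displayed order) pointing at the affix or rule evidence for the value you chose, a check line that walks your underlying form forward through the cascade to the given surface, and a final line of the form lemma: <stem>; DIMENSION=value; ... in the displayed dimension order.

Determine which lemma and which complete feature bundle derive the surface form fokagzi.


underlying: fo-kak-zi
NUM=vo - signalled by the affix -zi
VEL=zo - signalled by the affix fo-
check: fokakzi -> fokagzi
lemma: kak; NUM=vo; VEL=zo
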